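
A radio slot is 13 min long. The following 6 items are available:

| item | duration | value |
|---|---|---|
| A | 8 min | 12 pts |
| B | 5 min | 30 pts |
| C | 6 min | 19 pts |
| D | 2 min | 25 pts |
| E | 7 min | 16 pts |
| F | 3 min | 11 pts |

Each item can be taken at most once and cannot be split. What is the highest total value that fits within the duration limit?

74 pts

Check high-value combinations within 13 min:
- B+C+D: duration 5+6+2=13, value 30+19+25=74
- B+D+F: duration 5+2+3=10, value 30+25+11=66
- B+D: duration 5+2=7, value 30+25=55
- C+D+F: duration 6+2+3=11, value 19+25+11=55
- D+E+F: duration 2+7+3=12, value 25+16+11=52
Best: 74 pts.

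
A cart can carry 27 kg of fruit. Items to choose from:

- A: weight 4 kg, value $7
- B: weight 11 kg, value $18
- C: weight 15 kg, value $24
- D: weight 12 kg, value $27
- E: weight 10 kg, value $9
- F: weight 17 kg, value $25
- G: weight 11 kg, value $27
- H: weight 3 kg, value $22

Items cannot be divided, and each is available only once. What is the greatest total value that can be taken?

Check high-value combinations within 27 kg:
- D+G+H: weight 12+11+3=26, value 27+27+22=76
- B+G+H: weight 11+11+3=25, value 18+27+22=67
- B+D+H: weight 11+12+3=26, value 18+27+22=67
- A+D+G: weight 4+12+11=27, value 7+27+27=61
- E+G+H: weight 10+11+3=24, value 9+27+22=58
Best: $76.

$76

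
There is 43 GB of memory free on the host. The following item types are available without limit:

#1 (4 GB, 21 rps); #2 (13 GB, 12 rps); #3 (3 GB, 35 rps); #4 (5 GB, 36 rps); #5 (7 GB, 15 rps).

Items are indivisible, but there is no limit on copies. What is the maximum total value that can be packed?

Best value-per-unit is #3 at 35/3, and filling with it alone uses memory 14×3=42. No mix of the others beats 14×35 = 490.

490 rps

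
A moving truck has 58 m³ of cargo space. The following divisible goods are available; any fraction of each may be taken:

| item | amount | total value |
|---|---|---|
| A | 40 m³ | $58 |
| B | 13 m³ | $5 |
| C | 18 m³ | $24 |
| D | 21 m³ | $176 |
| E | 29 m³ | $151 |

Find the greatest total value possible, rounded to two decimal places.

338.60

Take in order of value per unit:
- D (176/21 per unit): all 21 → value 176, running total 176.00
- E (151/29 per unit): all 29 → value 151, running total 327.00
- A (58/40 per unit): 8 of 40 → value 8×58/40 = 11.6000, running total 338.60
Total 338.60.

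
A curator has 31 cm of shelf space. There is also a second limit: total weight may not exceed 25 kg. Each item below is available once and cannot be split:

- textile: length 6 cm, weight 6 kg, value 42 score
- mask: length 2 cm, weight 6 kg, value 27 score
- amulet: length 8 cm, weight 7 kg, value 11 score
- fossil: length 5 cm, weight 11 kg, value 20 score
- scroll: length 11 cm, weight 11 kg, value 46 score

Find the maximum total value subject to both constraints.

Feasible sets respecting both limits:
- textile+mask+scroll: length 19, weight 23, value 115
- textile+amulet+scroll: length 25, weight 24, value 99
- textile+mask+fossil: length 13, weight 23, value 89
Best: 115 score.

115 score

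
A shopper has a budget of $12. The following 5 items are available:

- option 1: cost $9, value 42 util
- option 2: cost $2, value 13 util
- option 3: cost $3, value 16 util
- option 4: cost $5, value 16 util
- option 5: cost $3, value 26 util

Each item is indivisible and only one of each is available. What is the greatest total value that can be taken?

This is a 0/1 knapsack; check combinations near the capacity.
- option 1+option 5: cost 9+3=12, value 42+26=68
- option 3+option 4+option 5: cost 3+5+3=11, value 16+16+26=58
- option 1+option 3: cost 9+3=12, value 42+16=58
- option 2+option 3+option 5: cost 2+3+3=8, value 13+16+26=55
- option 2+option 4+option 5: cost 2+5+3=10, value 13+16+26=55
Best: 68 util.

68 util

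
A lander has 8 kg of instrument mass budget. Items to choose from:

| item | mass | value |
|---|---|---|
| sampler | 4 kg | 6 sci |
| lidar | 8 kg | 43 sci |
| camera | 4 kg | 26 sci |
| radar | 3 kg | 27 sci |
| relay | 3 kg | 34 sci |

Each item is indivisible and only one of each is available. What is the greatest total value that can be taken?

Check high-value combinations within 8 kg:
- radar+relay: mass 3+3=6, value 27+34=61
- camera+relay: mass 4+3=7, value 26+34=60
- camera+radar: mass 4+3=7, value 26+27=53
Best: 61 sci.

61 sci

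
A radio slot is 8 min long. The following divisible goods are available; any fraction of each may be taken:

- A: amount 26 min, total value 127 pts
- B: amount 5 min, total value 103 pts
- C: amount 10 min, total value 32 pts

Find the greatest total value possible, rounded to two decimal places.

Take in order of value per unit:
- B (103/5 per unit): all 5 → value 103, running total 103.00
- A (127/26 per unit): 3 of 26 → value 3×127/26 = 14.6538, running total 117.65
Total 117.65.

117.65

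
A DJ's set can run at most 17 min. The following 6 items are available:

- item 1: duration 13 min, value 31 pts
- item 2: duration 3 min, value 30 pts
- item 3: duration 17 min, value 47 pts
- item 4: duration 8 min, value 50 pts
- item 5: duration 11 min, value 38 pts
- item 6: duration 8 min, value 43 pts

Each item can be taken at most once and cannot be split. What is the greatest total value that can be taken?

This is a 0/1 knapsack; check combinations near the capacity.
- item 4+item 6: duration 8+8=16, value 50+43=93
- item 2+item 4: duration 3+8=11, value 30+50=80
- item 2+item 6: duration 3+8=11, value 30+43=73
Best: 93 pts.

93 pts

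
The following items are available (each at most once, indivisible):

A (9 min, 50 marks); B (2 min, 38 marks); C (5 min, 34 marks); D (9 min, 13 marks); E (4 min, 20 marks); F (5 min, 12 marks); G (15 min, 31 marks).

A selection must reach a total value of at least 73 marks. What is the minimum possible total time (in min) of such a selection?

Subsets with value ≥ 73, sorted by total time:
- B+C+E: time 11, value 92
- A+B: time 11, value 88
- B+C+F: time 12, value 84
Minimum time: 11 min.

11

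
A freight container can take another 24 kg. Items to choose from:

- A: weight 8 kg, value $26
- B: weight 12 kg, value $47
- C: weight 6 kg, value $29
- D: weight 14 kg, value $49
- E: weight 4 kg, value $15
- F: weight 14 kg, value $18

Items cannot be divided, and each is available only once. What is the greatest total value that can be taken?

$93

This is a 0/1 knapsack; check combinations near the capacity.
- C+D+E: weight 6+14+4=24, value 29+49+15=93
- B+C+E: weight 12+6+4=22, value 47+29+15=91
- A+B+E: weight 8+12+4=24, value 26+47+15=88
Best: $93.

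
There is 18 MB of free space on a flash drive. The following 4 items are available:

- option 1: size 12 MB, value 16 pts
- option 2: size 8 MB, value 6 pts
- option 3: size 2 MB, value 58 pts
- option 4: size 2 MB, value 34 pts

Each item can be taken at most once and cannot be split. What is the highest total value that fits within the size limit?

108 pts

Check high-value combinations within 18 MB:
- option 1+option 3+option 4: size 12+2+2=16, value 16+58+34=108
- option 2+option 3+option 4: size 8+2+2=12, value 6+58+34=98
- option 3+option 4: size 2+2=4, value 58+34=92
Best: 108 pts.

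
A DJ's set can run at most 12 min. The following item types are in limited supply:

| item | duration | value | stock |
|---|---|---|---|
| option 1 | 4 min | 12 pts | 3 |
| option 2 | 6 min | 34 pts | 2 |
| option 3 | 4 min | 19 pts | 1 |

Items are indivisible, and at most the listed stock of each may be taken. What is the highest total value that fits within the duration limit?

68 pts

Best selections within duration 12 and stock limits:
- 2×option 2: duration 12, value 68
- 1×option 2 + 1×option 3: duration 10, value 53
Best: 68 pts.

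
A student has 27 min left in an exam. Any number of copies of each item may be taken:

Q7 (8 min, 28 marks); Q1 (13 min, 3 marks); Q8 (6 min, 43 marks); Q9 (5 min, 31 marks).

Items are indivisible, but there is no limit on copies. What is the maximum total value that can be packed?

179 marks

Best value-per-unit is Q8 at 43/6; filling with it alone gives 4×43 = 172.
Optimal mix: 2×Q8 + 3×Q9 → time 27, value 179.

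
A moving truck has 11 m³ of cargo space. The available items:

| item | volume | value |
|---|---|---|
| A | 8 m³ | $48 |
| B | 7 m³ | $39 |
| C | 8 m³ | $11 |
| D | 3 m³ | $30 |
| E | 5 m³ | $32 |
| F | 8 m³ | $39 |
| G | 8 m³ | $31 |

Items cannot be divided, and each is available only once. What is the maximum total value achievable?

Check high-value combinations within 11 m³:
- A+D: volume 8+3=11, value 48+30=78
- B+D: volume 7+3=10, value 39+30=69
- D+F: volume 3+8=11, value 30+39=69
Best: $78.

$78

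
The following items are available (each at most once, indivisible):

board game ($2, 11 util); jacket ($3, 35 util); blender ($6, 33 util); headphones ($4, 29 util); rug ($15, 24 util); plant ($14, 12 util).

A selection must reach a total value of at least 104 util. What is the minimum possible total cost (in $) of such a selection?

Subsets with value ≥ 104, sorted by total cost:
- board game+jacket+blender+headphones: cost 15, value 108
- jacket+blender+headphones+plant: cost 27, value 109
- jacket+blender+headphones+rug: cost 28, value 121
- board game+jacket+blender+headphones+plant: cost 29, value 120
Minimum cost: 15 $.

15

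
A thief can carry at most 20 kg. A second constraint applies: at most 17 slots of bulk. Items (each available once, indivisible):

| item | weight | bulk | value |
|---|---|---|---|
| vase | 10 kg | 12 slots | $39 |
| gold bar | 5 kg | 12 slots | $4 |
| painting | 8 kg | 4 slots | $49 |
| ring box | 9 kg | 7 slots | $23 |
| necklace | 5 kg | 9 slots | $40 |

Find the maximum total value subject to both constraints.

Feasible sets respecting both limits:
- painting+necklace: weight 13, bulk 13, value 89
- vase+painting: weight 18, bulk 16, value 88
- painting+ring box: weight 17, bulk 11, value 72
- ring box+necklace: weight 14, bulk 16, value 63
Best: $89.

$89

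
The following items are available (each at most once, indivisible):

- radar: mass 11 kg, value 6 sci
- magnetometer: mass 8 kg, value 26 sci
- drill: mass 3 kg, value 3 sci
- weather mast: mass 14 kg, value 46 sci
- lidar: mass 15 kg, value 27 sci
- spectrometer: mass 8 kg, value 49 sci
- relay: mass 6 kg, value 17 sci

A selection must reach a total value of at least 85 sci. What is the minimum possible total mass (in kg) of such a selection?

Subsets with value ≥ 85, sorted by total mass:
- weather mast+spectrometer: mass 22, value 95
- magnetometer+spectrometer+relay: mass 22, value 92
- drill+weather mast+spectrometer: mass 25, value 98
- magnetometer+drill+spectrometer+relay: mass 25, value 95
Minimum mass: 22 kg.

22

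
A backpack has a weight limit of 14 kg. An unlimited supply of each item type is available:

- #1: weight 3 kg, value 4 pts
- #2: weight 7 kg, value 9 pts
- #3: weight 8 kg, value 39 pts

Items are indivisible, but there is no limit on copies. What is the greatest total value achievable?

47 pts

Best value-per-unit is #3 at 39/8; filling with it alone gives 1×39 = 39.
Optimal mix: 2×#1 + 1×#3 → weight 14, value 47.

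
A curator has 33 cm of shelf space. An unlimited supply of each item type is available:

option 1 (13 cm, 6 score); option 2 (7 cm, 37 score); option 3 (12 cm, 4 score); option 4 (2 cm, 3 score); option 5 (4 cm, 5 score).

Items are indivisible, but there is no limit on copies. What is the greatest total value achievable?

Best value-per-unit is option 2 at 37/7; filling with it alone gives 4×37 = 148.
Optimal mix: 4×option 2 + 2×option 4 → length 32, value 154.

154 score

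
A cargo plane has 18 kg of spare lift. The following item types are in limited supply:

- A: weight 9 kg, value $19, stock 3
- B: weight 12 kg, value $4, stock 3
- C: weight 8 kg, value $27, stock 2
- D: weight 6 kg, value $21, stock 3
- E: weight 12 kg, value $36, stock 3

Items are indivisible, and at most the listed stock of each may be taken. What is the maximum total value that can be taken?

$63

Best selections within weight 18 and stock limits:
- 3×D: weight 18, value 63
- 1×D + 1×E: weight 18, value 57
Best: $63.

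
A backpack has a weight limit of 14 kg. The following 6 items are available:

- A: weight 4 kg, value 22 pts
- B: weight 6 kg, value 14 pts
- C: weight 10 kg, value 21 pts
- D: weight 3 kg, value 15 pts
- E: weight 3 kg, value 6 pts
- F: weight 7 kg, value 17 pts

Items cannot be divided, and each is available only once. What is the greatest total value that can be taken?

54 pts

Check high-value combinations within 14 kg:
- A+D+F: weight 4+3+7=14, value 22+15+17=54
- A+B+D: weight 4+6+3=13, value 22+14+15=51
- A+E+F: weight 4+3+7=14, value 22+6+17=45
- A+D+E: weight 4+3+3=10, value 22+15+6=43
- A+C: weight 4+10=14, value 22+21=43
Best: 54 pts.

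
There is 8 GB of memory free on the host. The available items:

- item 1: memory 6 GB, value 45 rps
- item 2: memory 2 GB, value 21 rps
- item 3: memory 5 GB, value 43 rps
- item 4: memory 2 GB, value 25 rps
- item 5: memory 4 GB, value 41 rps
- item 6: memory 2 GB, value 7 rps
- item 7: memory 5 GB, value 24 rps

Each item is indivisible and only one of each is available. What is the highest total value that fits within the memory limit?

87 rps

Check high-value combinations within 8 GB:
- item 2+item 4+item 5: memory 2+2+4=8, value 21+25+41=87
- item 4+item 5+item 6: memory 2+4+2=8, value 25+41+7=73
- item 1+item 4: memory 6+2=8, value 45+25=70
- item 2+item 5+item 6: memory 2+4+2=8, value 21+41+7=69
Best: 87 rps.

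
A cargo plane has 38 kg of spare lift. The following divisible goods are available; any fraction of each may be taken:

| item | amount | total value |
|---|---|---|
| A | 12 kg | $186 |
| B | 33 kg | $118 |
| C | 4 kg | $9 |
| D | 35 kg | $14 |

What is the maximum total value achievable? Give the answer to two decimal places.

Take in order of value per unit:
- A (186/12 per unit): all 12 → value 186, running total 186.00
- B (118/33 per unit): 26 of 33 → value 26×118/33 = 92.9697, running total 278.97
Total 278.97.

278.97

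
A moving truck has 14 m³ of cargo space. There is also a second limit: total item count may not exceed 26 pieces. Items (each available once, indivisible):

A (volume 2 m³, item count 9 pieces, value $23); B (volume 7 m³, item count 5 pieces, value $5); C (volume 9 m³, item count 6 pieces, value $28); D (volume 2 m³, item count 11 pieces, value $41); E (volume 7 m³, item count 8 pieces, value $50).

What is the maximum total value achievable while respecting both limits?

$92

Feasible sets respecting both limits:
- A+C+D: volume 13, item count 26, value 92
- D+E: volume 9, item count 19, value 91
- A+E: volume 9, item count 17, value 73
Best: $92.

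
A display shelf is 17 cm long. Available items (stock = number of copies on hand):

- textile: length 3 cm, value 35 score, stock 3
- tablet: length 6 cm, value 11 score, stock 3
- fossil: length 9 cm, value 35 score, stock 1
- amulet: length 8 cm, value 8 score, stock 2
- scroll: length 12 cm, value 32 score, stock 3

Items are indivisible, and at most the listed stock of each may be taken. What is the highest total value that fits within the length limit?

Best selections within length 17 and stock limits:
- 3×textile + 1×tablet: length 15, value 116
- 3×textile + 1×amulet: length 17, value 113
- 3×textile: length 9, value 105
- 2×textile + 1×fossil: length 15, value 105
Best: 116 score.

116 score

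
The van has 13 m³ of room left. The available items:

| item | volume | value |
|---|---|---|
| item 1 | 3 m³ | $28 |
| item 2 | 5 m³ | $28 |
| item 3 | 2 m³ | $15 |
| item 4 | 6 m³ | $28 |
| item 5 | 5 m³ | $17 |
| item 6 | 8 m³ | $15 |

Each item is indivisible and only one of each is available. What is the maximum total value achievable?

Check high-value combinations within 13 m³:
- item 1+item 2+item 5: volume 3+5+5=13, value 28+28+17=73
- item 1+item 2+item 3: volume 3+5+2=10, value 28+28+15=71
- item 1+item 3+item 4: volume 3+2+6=11, value 28+15+28=71
- item 2+item 3+item 4: volume 5+2+6=13, value 28+15+28=71
- item 1+item 3+item 5: volume 3+2+5=10, value 28+15+17=60
Best: $73.

$73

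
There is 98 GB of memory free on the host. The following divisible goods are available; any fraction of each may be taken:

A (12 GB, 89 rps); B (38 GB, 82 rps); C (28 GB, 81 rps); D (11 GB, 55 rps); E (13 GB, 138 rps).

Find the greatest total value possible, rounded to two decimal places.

436.37

Take in order of value per unit:
- E (138/13 per unit): all 13 → value 138, running total 138.00
- A (89/12 per unit): all 12 → value 89, running total 227.00
- D (55/11 per unit): all 11 → value 55, running total 282.00
- C (81/28 per unit): all 28 → value 81, running total 363.00
- B (82/38 per unit): 34 of 38 → value 34×82/38 = 73.3684, running total 436.37
Total 436.37.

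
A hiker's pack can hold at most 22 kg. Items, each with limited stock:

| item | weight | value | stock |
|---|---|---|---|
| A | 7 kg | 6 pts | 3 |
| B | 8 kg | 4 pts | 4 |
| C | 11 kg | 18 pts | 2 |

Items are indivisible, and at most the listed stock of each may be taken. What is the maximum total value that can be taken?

Best selections within weight 22 and stock limits:
- 2×C: weight 22, value 36
- 1×A + 1×C: weight 18, value 24
- 1×B + 1×C: weight 19, value 22
Best: 36 pts.

36 pts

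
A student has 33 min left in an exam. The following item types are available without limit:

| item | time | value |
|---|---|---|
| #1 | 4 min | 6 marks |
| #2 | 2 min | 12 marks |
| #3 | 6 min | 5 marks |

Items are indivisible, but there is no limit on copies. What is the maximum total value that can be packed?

192 marks

Best value-per-unit is #2 at 12/2, and filling with it alone uses time 16×2=32. No mix of the others beats 16×12 = 192.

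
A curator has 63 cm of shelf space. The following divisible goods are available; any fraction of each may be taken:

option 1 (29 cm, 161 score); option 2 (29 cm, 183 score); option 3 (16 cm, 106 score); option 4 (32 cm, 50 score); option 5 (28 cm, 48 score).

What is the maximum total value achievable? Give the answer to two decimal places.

Take in order of value per unit:
- option 3 (106/16 per unit): all 16 → value 106, running total 106.00
- option 2 (183/29 per unit): all 29 → value 183, running total 289.00
- option 1 (161/29 per unit): 18 of 29 → value 18×161/29 = 99.9310, running total 388.93
Total 388.93.

388.93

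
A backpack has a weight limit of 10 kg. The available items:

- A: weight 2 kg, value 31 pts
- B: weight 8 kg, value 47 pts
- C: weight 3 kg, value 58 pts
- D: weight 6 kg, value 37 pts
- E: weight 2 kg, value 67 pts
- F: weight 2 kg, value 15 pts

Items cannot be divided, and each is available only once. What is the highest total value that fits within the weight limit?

171 pts

Check high-value combinations within 10 kg:
- A+C+E+F: weight 2+3+2+2=9, value 31+58+67+15=171
- A+C+E: weight 2+3+2=7, value 31+58+67=156
- C+E+F: weight 3+2+2=7, value 58+67+15=140
- A+D+E: weight 2+6+2=10, value 31+37+67=135
Best: 171 pts.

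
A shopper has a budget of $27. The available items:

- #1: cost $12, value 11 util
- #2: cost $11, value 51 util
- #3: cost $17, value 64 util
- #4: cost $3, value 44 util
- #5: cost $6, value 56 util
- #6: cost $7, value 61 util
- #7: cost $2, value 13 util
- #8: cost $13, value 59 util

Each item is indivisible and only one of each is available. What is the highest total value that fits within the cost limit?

212 util

Check high-value combinations within $27:
- #2+#4+#5+#6: cost 11+3+6+7=27, value 51+44+56+61=212
- #2+#5+#6+#7: cost 11+6+7+2=26, value 51+56+61+13=181
- #4+#6+#7+#8: cost 3+7+2+13=25, value 44+61+13+59=177
- #5+#6+#8: cost 6+7+13=26, value 56+61+59=176
Best: 212 util.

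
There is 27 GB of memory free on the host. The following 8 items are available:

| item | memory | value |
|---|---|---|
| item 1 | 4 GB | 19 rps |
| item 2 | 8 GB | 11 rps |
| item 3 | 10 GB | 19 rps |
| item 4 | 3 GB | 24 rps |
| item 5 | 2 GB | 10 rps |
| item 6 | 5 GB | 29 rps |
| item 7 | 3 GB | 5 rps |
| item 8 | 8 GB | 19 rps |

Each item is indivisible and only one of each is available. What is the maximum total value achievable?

Check high-value combinations within 27 GB:
- item 1+item 4+item 5+item 6+item 7+item 8: memory 4+3+2+5+3+8=25, value 19+24+10+29+5+19=106
- item 1+item 3+item 4+item 5+item 6+item 7: memory 4+10+3+2+5+3=27, value 19+19+24+10+29+5=106
- item 1+item 4+item 5+item 6+item 8: memory 4+3+2+5+8=22, value 19+24+10+29+19=101
- item 1+item 3+item 4+item 5+item 6: memory 4+10+3+2+5=24, value 19+19+24+10+29=101
Best: 106 rps.

106 rps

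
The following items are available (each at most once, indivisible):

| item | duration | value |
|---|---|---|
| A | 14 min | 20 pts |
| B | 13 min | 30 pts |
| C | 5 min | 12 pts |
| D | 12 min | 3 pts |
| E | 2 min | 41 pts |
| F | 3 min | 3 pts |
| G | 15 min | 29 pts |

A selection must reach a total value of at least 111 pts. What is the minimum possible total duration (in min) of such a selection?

35

Subsets with value ≥ 111, sorted by total duration:
- B+C+E+G: duration 35, value 112
- B+C+E+F+G: duration 38, value 115
- A+B+E+G: duration 44, value 120
- A+B+E+F+G: duration 47, value 123
Minimum duration: 35 min.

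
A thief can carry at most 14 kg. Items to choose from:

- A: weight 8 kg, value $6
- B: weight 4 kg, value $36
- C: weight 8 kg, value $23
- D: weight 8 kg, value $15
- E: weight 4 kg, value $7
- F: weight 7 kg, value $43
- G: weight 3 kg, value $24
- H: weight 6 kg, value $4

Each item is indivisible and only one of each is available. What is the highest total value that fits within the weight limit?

Check high-value combinations within 14 kg:
- B+F+G: weight 4+7+3=14, value 36+43+24=103
- B+F: weight 4+7=11, value 36+43=79
- E+F+G: weight 4+7+3=14, value 7+43+24=74
- F+G: weight 7+3=10, value 43+24=67
- B+E+G: weight 4+4+3=11, value 36+7+24=67
Best: $103.

$103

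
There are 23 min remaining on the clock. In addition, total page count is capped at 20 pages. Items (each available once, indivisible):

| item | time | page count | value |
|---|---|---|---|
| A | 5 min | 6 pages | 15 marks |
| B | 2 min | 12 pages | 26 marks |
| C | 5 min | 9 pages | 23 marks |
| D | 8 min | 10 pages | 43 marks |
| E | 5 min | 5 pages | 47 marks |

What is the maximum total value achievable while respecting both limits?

90 marks

Feasible sets respecting both limits:
- D+E: time 13, page count 15, value 90
- A+C+E: time 15, page count 20, value 85
- B+E: time 7, page count 17, value 73
- C+E: time 10, page count 14, value 70
Best: 90 marks.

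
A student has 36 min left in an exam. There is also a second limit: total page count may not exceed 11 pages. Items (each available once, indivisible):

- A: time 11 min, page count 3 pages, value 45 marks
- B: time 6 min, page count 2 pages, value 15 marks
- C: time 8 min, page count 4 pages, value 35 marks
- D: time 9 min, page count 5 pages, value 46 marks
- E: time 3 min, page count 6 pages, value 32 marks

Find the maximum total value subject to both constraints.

106 marks

Feasible sets respecting both limits:
- A+B+D: time 26, page count 10, value 106
- B+C+D: time 23, page count 11, value 96
- A+B+C: time 25, page count 9, value 95
Best: 106 marks.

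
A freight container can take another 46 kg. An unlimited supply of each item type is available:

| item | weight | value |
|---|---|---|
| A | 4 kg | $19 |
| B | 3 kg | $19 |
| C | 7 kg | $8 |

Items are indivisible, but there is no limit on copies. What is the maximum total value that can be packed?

Best value-per-unit is B at 19/3; filling with it alone gives 15×19 = 285.
Optimal mix: 1×A + 14×B → weight 46, value 285.

$285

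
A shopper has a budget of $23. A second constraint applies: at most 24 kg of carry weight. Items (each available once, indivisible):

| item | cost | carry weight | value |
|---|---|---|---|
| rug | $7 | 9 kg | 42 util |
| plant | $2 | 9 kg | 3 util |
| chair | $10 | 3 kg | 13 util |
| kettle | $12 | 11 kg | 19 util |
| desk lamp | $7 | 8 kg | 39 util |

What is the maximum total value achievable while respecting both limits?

81 util

Feasible sets respecting both limits:
- rug+desk lamp: cost 14, carry weight 17, value 81
- rug+kettle: cost 19, carry weight 20, value 61
- rug+plant+chair: cost 19, carry weight 21, value 58
Best: 81 util.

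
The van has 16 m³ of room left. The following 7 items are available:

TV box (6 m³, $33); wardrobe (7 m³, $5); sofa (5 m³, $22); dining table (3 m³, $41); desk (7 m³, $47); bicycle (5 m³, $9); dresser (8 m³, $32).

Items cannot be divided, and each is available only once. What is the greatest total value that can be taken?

$121

Check high-value combinations within 16 m³:
- TV box+dining table+desk: volume 6+3+7=16, value 33+41+47=121
- sofa+dining table+desk: volume 5+3+7=15, value 22+41+47=110
- dining table+desk+bicycle: volume 3+7+5=15, value 41+47+9=97
- TV box+sofa+dining table: volume 6+5+3=14, value 33+22+41=96
Best: $121.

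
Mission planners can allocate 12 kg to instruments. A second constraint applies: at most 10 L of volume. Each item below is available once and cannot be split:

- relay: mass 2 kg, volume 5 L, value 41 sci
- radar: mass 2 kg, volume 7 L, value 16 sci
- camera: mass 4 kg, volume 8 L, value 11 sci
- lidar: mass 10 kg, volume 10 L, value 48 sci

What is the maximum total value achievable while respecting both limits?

48 sci

Feasible sets respecting both limits:
- lidar: mass 10, volume 10, value 48
- relay: mass 2, volume 5, value 41
- radar: mass 2, volume 7, value 16
Best: 48 sci.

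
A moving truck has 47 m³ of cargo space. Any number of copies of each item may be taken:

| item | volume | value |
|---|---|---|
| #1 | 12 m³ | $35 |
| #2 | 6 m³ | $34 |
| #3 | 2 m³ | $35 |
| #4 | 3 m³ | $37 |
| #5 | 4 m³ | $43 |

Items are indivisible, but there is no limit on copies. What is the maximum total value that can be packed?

Best value-per-unit is #3 at 35/2; filling with it alone gives 23×35 = 805.
Optimal mix: 22×#3 + 1×#4 → volume 47, value 807.

$807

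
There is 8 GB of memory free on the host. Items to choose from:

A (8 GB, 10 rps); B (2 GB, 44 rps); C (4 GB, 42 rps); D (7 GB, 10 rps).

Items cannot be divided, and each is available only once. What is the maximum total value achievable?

Check high-value combinations within 8 GB:
- B+C: memory 2+4=6, value 44+42=86
- B: memory 2, value 44
- C: memory 4, value 42
- D: memory 7, value 10
- A: memory 8, value 10
Best: 86 rps.

86 rps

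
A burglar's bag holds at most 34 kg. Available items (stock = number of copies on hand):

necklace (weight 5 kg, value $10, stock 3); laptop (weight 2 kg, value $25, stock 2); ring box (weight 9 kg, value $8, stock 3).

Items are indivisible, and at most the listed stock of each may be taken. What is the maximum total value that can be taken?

$88

Top feasible selections:
- 3×necklace + 2×laptop + 1×ring box: weight 28, value 88
- 2×necklace + 2×laptop + 2×ring box: weight 32, value 86
Best: $88.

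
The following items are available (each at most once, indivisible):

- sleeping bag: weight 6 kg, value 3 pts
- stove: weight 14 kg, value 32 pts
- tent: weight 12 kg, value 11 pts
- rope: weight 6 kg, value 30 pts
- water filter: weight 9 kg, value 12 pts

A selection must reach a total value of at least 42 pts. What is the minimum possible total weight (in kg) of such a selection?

Subsets with value ≥ 42, sorted by total weight:
- rope+water filter: weight 15, value 42
- stove+rope: weight 20, value 62
- sleeping bag+rope+water filter: weight 21, value 45
Minimum weight: 15 kg.

15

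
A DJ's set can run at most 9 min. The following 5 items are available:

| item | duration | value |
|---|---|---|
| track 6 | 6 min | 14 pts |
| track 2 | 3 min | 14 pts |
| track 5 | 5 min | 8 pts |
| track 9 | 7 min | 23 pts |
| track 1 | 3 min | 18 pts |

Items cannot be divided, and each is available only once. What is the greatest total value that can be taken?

Check high-value combinations within 9 min:
- track 2+track 1: duration 3+3=6, value 14+18=32
- track 6+track 1: duration 6+3=9, value 14+18=32
- track 6+track 2: duration 6+3=9, value 14+14=28
- track 5+track 1: duration 5+3=8, value 8+18=26
- track 9: duration 7, value 23
Best: 32 pts.

32 pts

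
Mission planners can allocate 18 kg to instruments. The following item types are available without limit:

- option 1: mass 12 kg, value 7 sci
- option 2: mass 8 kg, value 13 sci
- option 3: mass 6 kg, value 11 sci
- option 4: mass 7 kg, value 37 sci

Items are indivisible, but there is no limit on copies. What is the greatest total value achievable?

74 sci

Best value-per-unit is option 4 at 37/7, and filling with it alone uses mass 2×7=14. No mix of the others beats 2×37 = 74.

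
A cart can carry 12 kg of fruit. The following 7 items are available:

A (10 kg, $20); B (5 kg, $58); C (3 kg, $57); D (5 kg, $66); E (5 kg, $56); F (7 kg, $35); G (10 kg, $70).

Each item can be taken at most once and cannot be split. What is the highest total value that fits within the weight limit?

$124

Check high-value combinations within 12 kg:
- B+D: weight 5+5=10, value 58+66=124
- C+D: weight 3+5=8, value 57+66=123
- D+E: weight 5+5=10, value 66+56=122
- B+C: weight 5+3=8, value 58+57=115
Best: $124.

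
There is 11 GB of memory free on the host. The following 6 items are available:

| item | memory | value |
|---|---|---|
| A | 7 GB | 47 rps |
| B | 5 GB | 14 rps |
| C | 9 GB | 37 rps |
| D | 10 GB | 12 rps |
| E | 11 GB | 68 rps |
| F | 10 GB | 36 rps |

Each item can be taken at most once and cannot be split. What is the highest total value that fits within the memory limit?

This is a 0/1 knapsack; check combinations near the capacity.
- E: memory 11, value 68
- A: memory 7, value 47
- C: memory 9, value 37
Best: 68 rps.

68 rps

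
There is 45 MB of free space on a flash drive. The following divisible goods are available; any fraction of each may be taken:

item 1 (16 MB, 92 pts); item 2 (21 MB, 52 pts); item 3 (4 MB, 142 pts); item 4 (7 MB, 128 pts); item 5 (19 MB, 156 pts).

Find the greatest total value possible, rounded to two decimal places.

Take in order of value per unit:
- item 3 (142/4 per unit): all 4 → value 142, running total 142.00
- item 4 (128/7 per unit): all 7 → value 128, running total 270.00
- item 5 (156/19 per unit): all 19 → value 156, running total 426.00
- item 1 (92/16 per unit): 15 of 16 → value 15×92/16 = 86.2500, running total 512.25
Total 512.25.

512.25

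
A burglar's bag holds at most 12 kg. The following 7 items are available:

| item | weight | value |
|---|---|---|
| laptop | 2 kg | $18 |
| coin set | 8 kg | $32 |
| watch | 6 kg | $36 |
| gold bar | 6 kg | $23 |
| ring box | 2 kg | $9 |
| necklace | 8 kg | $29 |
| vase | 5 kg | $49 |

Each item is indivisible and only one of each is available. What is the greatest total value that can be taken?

$85

Check high-value combinations within 12 kg:
- watch+vase: weight 6+5=11, value 36+49=85
- laptop+ring box+vase: weight 2+2+5=9, value 18+9+49=76
- gold bar+vase: weight 6+5=11, value 23+49=72
Best: $85.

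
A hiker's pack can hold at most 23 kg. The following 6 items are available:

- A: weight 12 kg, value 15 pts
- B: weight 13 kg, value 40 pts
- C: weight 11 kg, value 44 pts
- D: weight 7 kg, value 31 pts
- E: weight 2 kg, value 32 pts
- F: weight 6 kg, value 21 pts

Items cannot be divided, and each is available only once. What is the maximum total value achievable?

107 pts

This is a 0/1 knapsack; check combinations near the capacity.
- C+D+E: weight 11+7+2=20, value 44+31+32=107
- B+D+E: weight 13+7+2=22, value 40+31+32=103
- C+E+F: weight 11+2+6=19, value 44+32+21=97
- B+E+F: weight 13+2+6=21, value 40+32+21=93
- D+E+F: weight 7+2+6=15, value 31+32+21=84
Best: 107 pts.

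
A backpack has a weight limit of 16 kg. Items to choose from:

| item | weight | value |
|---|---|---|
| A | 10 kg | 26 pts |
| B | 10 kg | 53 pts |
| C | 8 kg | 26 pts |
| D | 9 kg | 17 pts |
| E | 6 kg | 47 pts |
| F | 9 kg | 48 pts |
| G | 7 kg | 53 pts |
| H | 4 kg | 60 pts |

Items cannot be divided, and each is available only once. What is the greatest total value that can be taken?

Check high-value combinations within 16 kg:
- G+H: weight 7+4=11, value 53+60=113
- B+H: weight 10+4=14, value 53+60=113
- F+H: weight 9+4=13, value 48+60=108
- E+H: weight 6+4=10, value 47+60=107
Best: 113 pts.

113 pts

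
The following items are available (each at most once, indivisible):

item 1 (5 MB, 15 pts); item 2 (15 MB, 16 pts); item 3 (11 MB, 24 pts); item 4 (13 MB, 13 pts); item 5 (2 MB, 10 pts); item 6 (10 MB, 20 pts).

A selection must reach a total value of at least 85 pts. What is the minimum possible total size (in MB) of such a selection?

43

Subsets with value ≥ 85, sorted by total size:
- item 1+item 2+item 3+item 5+item 6: size 43, value 85
- item 1+item 2+item 3+item 4+item 6: size 54, value 88
Minimum size: 43 MB.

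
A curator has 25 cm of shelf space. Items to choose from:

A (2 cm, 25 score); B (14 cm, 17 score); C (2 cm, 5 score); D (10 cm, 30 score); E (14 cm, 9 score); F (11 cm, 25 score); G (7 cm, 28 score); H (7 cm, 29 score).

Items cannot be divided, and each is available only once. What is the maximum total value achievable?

89 score

Check high-value combinations within 25 cm:
- A+C+D+H: length 2+2+10+7=21, value 25+5+30+29=89
- A+C+D+G: length 2+2+10+7=21, value 25+5+30+28=88
- A+C+G+H: length 2+2+7+7=18, value 25+5+28+29=87
- D+G+H: length 10+7+7=24, value 30+28+29=87
- A+C+D+F: length 2+2+10+11=25, value 25+5+30+25=85
Best: 89 score.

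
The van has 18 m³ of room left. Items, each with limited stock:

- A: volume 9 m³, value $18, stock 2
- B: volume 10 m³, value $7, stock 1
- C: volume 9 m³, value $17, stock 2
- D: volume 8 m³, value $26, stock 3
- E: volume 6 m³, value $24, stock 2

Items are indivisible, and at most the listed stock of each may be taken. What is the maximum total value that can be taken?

Best selections within volume 18 and stock limits:
- 2×D: volume 16, value 52
- 1×D + 1×E: volume 14, value 50
Best: $52.

$52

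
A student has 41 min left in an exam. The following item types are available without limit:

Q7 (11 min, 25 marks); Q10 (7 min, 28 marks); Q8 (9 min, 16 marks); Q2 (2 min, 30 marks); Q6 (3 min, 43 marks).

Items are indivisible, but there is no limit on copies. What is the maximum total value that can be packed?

613 marks

Best value-per-unit is Q2 at 30/2; filling with it alone gives 20×30 = 600.
Optimal mix: 19×Q2 + 1×Q6 → time 41, value 613.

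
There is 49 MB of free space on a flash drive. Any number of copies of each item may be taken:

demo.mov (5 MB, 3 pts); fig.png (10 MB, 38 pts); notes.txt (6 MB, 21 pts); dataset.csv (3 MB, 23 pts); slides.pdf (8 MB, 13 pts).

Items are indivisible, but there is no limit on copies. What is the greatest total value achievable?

Best value-per-unit is dataset.csv at 23/3, and filling with it alone uses size 16×3=48. No mix of the others beats 16×23 = 368.

368 pts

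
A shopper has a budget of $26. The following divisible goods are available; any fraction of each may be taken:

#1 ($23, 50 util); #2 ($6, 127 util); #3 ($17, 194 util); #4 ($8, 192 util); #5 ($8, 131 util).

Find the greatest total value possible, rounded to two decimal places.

Take in order of value per unit:
- #4 (192/8 per unit): all 8 → value 192, running total 192.00
- #2 (127/6 per unit): all 6 → value 127, running total 319.00
- #5 (131/8 per unit): all 8 → value 131, running total 450.00
- #3 (194/17 per unit): 4 of 17 → value 4×194/17 = 45.6471, running total 495.65
Total 495.65.

495.65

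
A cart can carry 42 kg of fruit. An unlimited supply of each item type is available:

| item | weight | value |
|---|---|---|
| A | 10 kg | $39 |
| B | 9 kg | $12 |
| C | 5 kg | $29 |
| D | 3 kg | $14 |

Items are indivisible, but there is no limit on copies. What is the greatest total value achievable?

$232

Best value-per-unit is C at 29/5, and filling with it alone uses weight 8×5=40. No mix of the others beats 8×29 = 232.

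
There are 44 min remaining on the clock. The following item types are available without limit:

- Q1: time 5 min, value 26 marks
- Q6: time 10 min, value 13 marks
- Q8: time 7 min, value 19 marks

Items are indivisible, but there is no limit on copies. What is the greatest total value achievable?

Best value-per-unit is Q1 at 26/5, and filling with it alone uses time 8×5=40. No mix of the others beats 8×26 = 208.

208 marks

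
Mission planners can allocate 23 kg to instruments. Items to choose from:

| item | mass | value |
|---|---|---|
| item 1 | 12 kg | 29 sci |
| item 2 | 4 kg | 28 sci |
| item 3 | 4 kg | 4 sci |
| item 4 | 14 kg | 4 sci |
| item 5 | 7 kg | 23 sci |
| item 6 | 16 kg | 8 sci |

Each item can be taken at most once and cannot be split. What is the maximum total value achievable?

Check high-value combinations within 23 kg:
- item 1+item 2+item 5: mass 12+4+7=23, value 29+28+23=80
- item 1+item 2+item 3: mass 12+4+4=20, value 29+28+4=61
- item 1+item 2: mass 12+4=16, value 29+28=57
- item 1+item 3+item 5: mass 12+4+7=23, value 29+4+23=56
Best: 80 sci.

80 sci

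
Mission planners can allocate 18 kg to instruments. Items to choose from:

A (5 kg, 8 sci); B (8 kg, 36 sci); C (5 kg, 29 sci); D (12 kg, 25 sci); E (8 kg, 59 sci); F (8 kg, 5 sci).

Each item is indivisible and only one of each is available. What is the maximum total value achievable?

Check high-value combinations within 18 kg:
- A+C+E: mass 5+5+8=18, value 8+29+59=96
- B+E: mass 8+8=16, value 36+59=95
- C+E: mass 5+8=13, value 29+59=88
- A+B+C: mass 5+8+5=18, value 8+36+29=73
- A+E: mass 5+8=13, value 8+59=67
Best: 96 sci.

96 sci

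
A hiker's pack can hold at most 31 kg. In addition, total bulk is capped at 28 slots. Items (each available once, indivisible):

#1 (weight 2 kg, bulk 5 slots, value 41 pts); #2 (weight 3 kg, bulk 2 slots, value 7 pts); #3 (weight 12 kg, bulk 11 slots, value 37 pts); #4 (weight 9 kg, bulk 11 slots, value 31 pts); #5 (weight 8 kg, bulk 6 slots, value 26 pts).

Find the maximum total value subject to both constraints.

111 pts

Feasible sets respecting both limits:
- #1+#2+#3+#5: weight 25, bulk 24, value 111
- #1+#3+#4: weight 23, bulk 27, value 109
- #1+#2+#4+#5: weight 22, bulk 24, value 105
Best: 111 pts.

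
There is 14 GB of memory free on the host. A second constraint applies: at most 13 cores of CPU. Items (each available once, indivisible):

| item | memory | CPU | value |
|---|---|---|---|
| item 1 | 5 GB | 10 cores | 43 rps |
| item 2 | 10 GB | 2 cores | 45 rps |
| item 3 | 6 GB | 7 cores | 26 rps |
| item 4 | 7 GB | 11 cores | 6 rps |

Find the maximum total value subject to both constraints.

45 rps

Feasible sets respecting both limits:
- item 2: memory 10, CPU 2, value 45
- item 1: memory 5, CPU 10, value 43
- item 3: memory 6, CPU 7, value 26
Best: 45 rps.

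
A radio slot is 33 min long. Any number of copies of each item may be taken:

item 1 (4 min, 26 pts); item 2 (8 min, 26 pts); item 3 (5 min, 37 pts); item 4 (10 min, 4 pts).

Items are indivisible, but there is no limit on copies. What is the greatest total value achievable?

237 pts

Best value-per-unit is item 3 at 37/5; filling with it alone gives 6×37 = 222.
Optimal mix: 2×item 1 + 5×item 3 → duration 33, value 237.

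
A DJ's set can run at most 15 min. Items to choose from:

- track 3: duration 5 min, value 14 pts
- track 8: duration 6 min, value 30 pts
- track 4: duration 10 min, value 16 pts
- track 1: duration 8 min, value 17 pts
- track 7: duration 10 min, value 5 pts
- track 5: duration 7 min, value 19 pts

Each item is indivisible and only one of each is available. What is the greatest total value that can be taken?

49 pts

Check high-value combinations within 15 min:
- track 8+track 5: duration 6+7=13, value 30+19=49
- track 8+track 1: duration 6+8=14, value 30+17=47
- track 3+track 8: duration 5+6=11, value 14+30=44
- track 1+track 5: duration 8+7=15, value 17+19=36
Best: 49 pts.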